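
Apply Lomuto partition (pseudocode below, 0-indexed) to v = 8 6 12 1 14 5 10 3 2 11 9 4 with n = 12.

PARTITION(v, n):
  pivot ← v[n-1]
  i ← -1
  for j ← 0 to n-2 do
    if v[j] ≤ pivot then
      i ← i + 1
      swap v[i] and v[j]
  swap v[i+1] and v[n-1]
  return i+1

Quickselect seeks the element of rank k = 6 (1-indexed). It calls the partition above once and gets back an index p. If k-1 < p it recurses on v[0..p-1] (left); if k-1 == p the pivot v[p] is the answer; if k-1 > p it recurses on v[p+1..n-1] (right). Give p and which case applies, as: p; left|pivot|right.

3; right

pivot = v[11] = 4; i = -1
j=0: v[0]=8 > 4 → no swap
j=1: v[1]=6 > 4 → no swap
j=2: v[2]=12 > 4 → no swap
j=3: v[3]=1 ≤ 4 → i=0, swap v[0],v[3] → 1 6 12 8 14 5 10 3 2 11 9 4
j=4: v[4]=14 > 4 → no swap
j=5: v[5]=5 > 4 → no swap
j=6: v[6]=10 > 4 → no swap
j=7: v[7]=3 ≤ 4 → i=1, swap v[1],v[7] → 1 3 12 8 14 5 10 6 2 11 9 4
j=8: v[8]=2 ≤ 4 → i=2, swap v[2],v[8] → 1 3 2 8 14 5 10 6 12 11 9 4
j=9: v[9]=11 > 4 → no swap
j=10: v[10]=9 > 4 → no swap
final swap v[3],v[11] → 1 3 2 4 14 5 10 6 12 11 9 8; return 3
p = 3; k-1 = 5 > 3 ⇒ right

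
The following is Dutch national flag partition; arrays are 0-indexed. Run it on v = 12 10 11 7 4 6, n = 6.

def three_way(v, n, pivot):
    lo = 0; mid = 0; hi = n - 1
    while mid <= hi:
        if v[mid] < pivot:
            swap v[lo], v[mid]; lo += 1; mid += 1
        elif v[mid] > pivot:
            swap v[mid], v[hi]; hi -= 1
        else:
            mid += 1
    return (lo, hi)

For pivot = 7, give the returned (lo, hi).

lo=0 mid=0 hi=5
12>7: swap(0,5), hi=4 ⇒ 6 10 11 7 4 12
6<7: swap(0,0), lo=1 mid=1 ⇒ 6 10 11 7 4 12
10>7: swap(1,4), hi=3 ⇒ 6 4 11 7 10 12
4<7: swap(1,1), lo=2 mid=2 ⇒ 6 4 11 7 10 12
11>7: swap(2,3), hi=2 ⇒ 6 4 7 11 10 12
7=7: mid=3
done. lo=2 hi=2; v=6 4 7 11 10 12

(2, 2)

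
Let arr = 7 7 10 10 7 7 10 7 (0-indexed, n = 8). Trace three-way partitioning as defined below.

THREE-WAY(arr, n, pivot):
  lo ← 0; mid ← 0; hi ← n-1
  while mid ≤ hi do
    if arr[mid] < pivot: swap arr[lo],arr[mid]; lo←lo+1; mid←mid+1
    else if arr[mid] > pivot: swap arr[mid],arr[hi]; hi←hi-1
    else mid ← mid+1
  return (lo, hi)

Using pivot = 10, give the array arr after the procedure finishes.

7 7 7 7 7 10 10 10

lo=0 mid=0 hi=7
7<10: swap(0,0), lo=1 mid=1 ⇒ 7 7 10 10 7 7 10 7
7<10: swap(1,1), lo=2 mid=2 ⇒ 7 7 10 10 7 7 10 7
10=10: mid=3
10=10: mid=4
7<10: swap(2,4), lo=3 mid=5 ⇒ 7 7 7 10 10 7 10 7
7<10: swap(3,5), lo=4 mid=6 ⇒ 7 7 7 7 10 10 10 7
10=10: mid=7
7<10: swap(4,7), lo=5 mid=8 ⇒ 7 7 7 7 7 10 10 10
done. lo=5 hi=7; arr=7 7 7 7 7 10 10 10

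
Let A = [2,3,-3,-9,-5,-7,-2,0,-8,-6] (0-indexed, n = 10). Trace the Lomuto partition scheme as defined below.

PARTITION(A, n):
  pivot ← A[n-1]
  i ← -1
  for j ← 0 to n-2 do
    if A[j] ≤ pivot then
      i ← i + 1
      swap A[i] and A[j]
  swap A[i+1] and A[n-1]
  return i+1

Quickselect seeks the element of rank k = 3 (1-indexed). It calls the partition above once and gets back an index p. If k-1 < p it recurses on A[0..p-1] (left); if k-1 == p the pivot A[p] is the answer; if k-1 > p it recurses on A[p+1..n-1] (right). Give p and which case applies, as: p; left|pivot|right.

3; left

pivot=-6, i=-1
j=0: 2>-6, skip
j=1: 3>-6, skip
j=2: -3>-6, skip
j=3: -9≤-6, i=0, swap(0,3) ⇒ [-9,3,-3,2,-5,-7,-2,0,-8,-6]
j=4: -5>-6, skip
j=5: -7≤-6, i=1, swap(1,5) ⇒ [-9,-7,-3,2,-5,3,-2,0,-8,-6]
j=6: -2>-6, skip
j=7: 0>-6, skip
j=8: -8≤-6, i=2, swap(2,8) ⇒ [-9,-7,-8,2,-5,3,-2,0,-3,-6]
swap(3,9) ⇒ [-9,-7,-8,-6,-5,3,-2,0,-3,2]; return 3
p = 3; k-1 = 2 < 3 ⇒ left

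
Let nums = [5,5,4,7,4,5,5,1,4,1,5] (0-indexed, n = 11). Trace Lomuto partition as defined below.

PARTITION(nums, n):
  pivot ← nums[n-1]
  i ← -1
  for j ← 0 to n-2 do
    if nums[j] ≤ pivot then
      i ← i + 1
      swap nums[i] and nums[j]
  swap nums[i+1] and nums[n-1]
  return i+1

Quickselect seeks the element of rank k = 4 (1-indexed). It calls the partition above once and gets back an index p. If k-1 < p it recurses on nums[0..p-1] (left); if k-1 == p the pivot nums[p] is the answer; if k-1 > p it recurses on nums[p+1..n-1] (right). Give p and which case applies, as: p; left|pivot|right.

9; left

pivot = nums[10] = 5; i = -1
j=0: nums[0]=5 ≤ 5 → i=0, swap nums[0],nums[0] (no change) → [5,5,4,7,4,5,5,1,4,1,5]
j=1: nums[1]=5 ≤ 5 → i=1, swap nums[1],nums[1] (no change) → [5,5,4,7,4,5,5,1,4,1,5]
j=2: nums[2]=4 ≤ 5 → i=2, swap nums[2],nums[2] (no change) → [5,5,4,7,4,5,5,1,4,1,5]
j=3: nums[3]=7 > 5 → no swap
j=4: nums[4]=4 ≤ 5 → i=3, swap nums[3],nums[4] → [5,5,4,4,7,5,5,1,4,1,5]
j=5: nums[5]=5 ≤ 5 → i=4, swap nums[4],nums[5] → [5,5,4,4,5,7,5,1,4,1,5]
j=6: nums[6]=5 ≤ 5 → i=5, swap nums[5],nums[6] → [5,5,4,4,5,5,7,1,4,1,5]
j=7: nums[7]=1 ≤ 5 → i=6, swap nums[6],nums[7] → [5,5,4,4,5,5,1,7,4,1,5]
j=8: nums[8]=4 ≤ 5 → i=7, swap nums[7],nums[8] → [5,5,4,4,5,5,1,4,7,1,5]
j=9: nums[9]=1 ≤ 5 → i=8, swap nums[8],nums[9] → [5,5,4,4,5,5,1,4,1,7,5]
final swap nums[9],nums[10] → [5,5,4,4,5,5,1,4,1,5,7]; return 9
p = 9; k-1 = 3 < 9 ⇒ left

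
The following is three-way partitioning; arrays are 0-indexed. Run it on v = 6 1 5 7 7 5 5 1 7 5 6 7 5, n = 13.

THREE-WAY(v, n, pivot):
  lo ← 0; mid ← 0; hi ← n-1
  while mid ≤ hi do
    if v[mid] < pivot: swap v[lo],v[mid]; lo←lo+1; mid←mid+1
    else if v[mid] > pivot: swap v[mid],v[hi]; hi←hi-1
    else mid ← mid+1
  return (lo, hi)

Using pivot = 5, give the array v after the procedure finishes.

1 1 5 5 5 5 5 7 7 6 7 7 6

pivot = 5; lo=0, mid=0, hi=12
v[mid]=6>5: swap v[0],v[12]; hi=11 → 5 1 5 7 7 5 5 1 7 5 6 7 6
v[mid]=5=5: mid=1
v[mid]=1<5: swap v[0],v[1]; lo=1,mid=2 → 1 5 5 7 7 5 5 1 7 5 6 7 6
v[mid]=5=5: mid=3
v[mid]=7>5: swap v[3],v[11]; hi=10 → 1 5 5 7 7 5 5 1 7 5 6 7 6
v[mid]=7>5: swap v[3],v[10]; hi=9 → 1 5 5 6 7 5 5 1 7 5 7 7 6
v[mid]=6>5: swap v[3],v[9]; hi=8 → 1 5 5 5 7 5 5 1 7 6 7 7 6
v[mid]=5=5: mid=4
v[mid]=7>5: swap v[4],v[8]; hi=7 → 1 5 5 5 7 5 5 1 7 6 7 7 6
v[mid]=7>5: swap v[4],v[7]; hi=6 → 1 5 5 5 1 5 5 7 7 6 7 7 6
v[mid]=1<5: swap v[1],v[4]; lo=2,mid=5 → 1 1 5 5 5 5 5 7 7 6 7 7 6
v[mid]=5=5: mid=6
v[mid]=5=5: mid=7
end: lo=2, hi=6; v = 1 1 5 5 5 5 5 7 7 6 7 7 6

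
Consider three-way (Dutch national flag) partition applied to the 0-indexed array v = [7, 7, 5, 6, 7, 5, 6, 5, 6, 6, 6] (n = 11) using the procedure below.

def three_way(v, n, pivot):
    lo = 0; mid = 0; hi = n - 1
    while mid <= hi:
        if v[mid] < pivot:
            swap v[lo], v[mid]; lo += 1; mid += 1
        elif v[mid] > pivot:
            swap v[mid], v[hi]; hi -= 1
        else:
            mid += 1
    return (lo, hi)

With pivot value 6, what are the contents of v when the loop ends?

[5, 5, 5, 6, 6, 6, 6, 6, 7, 7, 7]

pivot = 6; lo=0, mid=0, hi=10
v[mid]=7>6: swap v[0],v[10]; hi=9 → [6, 7, 5, 6, 7, 5, 6, 5, 6, 6, 7]
v[mid]=6=6: mid=1
v[mid]=7>6: swap v[1],v[9]; hi=8 → [6, 6, 5, 6, 7, 5, 6, 5, 6, 7, 7]
v[mid]=6=6: mid=2
v[mid]=5<6: swap v[0],v[2]; lo=1,mid=3 → [5, 6, 6, 6, 7, 5, 6, 5, 6, 7, 7]
v[mid]=6=6: mid=4
v[mid]=7>6: swap v[4],v[8]; hi=7 → [5, 6, 6, 6, 6, 5, 6, 5, 7, 7, 7]
v[mid]=6=6: mid=5
v[mid]=5<6: swap v[1],v[5]; lo=2,mid=6 → [5, 5, 6, 6, 6, 6, 6, 5, 7, 7, 7]
v[mid]=6=6: mid=7
v[mid]=5<6: swap v[2],v[7]; lo=3,mid=8 → [5, 5, 5, 6, 6, 6, 6, 6, 7, 7, 7]
end: lo=3, hi=7; v = [5, 5, 5, 6, 6, 6, 6, 6, 7, 7, 7]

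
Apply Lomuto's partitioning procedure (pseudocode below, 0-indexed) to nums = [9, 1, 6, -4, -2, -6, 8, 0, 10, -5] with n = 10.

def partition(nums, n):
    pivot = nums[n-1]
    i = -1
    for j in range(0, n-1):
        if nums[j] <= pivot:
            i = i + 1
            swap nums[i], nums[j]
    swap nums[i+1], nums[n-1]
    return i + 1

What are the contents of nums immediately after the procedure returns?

[-6, -5, 6, -4, -2, 9, 8, 0, 10, 1]

pivot=-5, i=-1
j=0: 9>-5, skip
j=1: 1>-5, skip
j=2: 6>-5, skip
j=3: -4>-5, skip
j=4: -2>-5, skip
j=5: -6≤-5, i=0, swap(0,5) ⇒ [-6, 1, 6, -4, -2, 9, 8, 0, 10, -5]
j=6: 8>-5, skip
j=7: 0>-5, skip
j=8: 10>-5, skip
swap(1,9) ⇒ [-6, -5, 6, -4, -2, 9, 8, 0, 10, 1]; return 1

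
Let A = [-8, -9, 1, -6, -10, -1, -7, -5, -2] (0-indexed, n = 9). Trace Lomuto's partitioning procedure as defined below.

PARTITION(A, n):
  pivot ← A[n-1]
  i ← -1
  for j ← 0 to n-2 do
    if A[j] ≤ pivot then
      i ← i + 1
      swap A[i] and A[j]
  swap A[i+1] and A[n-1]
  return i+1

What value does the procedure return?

pivot = A[8] = -2; i = -1
j=0: A[0]=-8 ≤ -2 → i=0, swap A[0],A[0] (no change) → [-8, -9, 1, -6, -10, -1, -7, -5, -2]
j=1: A[1]=-9 ≤ -2 → i=1, swap A[1],A[1] (no change) → [-8, -9, 1, -6, -10, -1, -7, -5, -2]
j=2: A[2]=1 > -2 → no swap
j=3: A[3]=-6 ≤ -2 → i=2, swap A[2],A[3] → [-8, -9, -6, 1, -10, -1, -7, -5, -2]
j=4: A[4]=-10 ≤ -2 → i=3, swap A[3],A[4] → [-8, -9, -6, -10, 1, -1, -7, -5, -2]
j=5: A[5]=-1 > -2 → no swap
j=6: A[6]=-7 ≤ -2 → i=4, swap A[4],A[6] → [-8, -9, -6, -10, -7, -1, 1, -5, -2]
j=7: A[7]=-5 ≤ -2 → i=5, swap A[5],A[7] → [-8, -9, -6, -10, -7, -5, 1, -1, -2]
final swap A[6],A[8] → [-8, -9, -6, -10, -7, -5, -2, -1, 1]; return 6

6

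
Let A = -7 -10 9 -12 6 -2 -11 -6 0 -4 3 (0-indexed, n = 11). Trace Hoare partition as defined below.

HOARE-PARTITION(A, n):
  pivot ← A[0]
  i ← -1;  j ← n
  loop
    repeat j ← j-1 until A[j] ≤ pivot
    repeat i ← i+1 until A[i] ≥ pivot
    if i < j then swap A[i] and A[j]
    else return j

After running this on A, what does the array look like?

pivot=-7
j stops at 6 (-11), i stops at 0 (-7); swap ⇒ -11 -10 9 -12 6 -2 -7 -6 0 -4 3
j stops at 3 (-12), i stops at 2 (9); swap ⇒ -11 -10 -12 9 6 -2 -7 -6 0 -4 3
j stops at 2, i stops at 3; i≥j ⇒ return 2. A=-11 -10 -12 9 6 -2 -7 -6 0 -4 3

-11 -10 -12 9 6 -2 -7 -6 0 -4 3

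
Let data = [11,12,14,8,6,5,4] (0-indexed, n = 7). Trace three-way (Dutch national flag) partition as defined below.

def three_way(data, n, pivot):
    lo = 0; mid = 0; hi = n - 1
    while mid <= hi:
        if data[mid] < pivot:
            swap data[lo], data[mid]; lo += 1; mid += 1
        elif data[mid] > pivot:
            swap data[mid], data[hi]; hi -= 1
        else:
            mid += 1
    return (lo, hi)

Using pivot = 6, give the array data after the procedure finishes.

[4,5,6,8,14,12,11]

pivot = 6; lo=0, mid=0, hi=6
data[mid]=11>6: swap data[0],data[6]; hi=5 → [4,12,14,8,6,5,11]
data[mid]=4<6: swap data[0],data[0]; lo=1,mid=1 → [4,12,14,8,6,5,11]
data[mid]=12>6: swap data[1],data[5]; hi=4 → [4,5,14,8,6,12,11]
data[mid]=5<6: swap data[1],data[1]; lo=2,mid=2 → [4,5,14,8,6,12,11]
data[mid]=14>6: swap data[2],data[4]; hi=3 → [4,5,6,8,14,12,11]
data[mid]=6=6: mid=3
data[mid]=8>6: swap data[3],data[3]; hi=2 → [4,5,6,8,14,12,11]
end: lo=2, hi=2; data = [4,5,6,8,14,12,11]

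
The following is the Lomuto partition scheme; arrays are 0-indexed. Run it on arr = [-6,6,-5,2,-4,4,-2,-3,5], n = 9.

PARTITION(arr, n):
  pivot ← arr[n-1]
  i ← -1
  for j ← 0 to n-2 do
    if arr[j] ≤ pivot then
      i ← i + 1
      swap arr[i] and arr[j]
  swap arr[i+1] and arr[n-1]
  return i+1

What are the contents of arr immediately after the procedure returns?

[-6,-5,2,-4,4,-2,-3,5,6]

pivot = arr[8] = 5; i = -1
j=0: arr[0]=-6 ≤ 5 → i=0, swap arr[0],arr[0] (no change) → [-6,6,-5,2,-4,4,-2,-3,5]
j=1: arr[1]=6 > 5 → no swap
j=2: arr[2]=-5 ≤ 5 → i=1, swap arr[1],arr[2] → [-6,-5,6,2,-4,4,-2,-3,5]
j=3: arr[3]=2 ≤ 5 → i=2, swap arr[2],arr[3] → [-6,-5,2,6,-4,4,-2,-3,5]
j=4: arr[4]=-4 ≤ 5 → i=3, swap arr[3],arr[4] → [-6,-5,2,-4,6,4,-2,-3,5]
j=5: arr[5]=4 ≤ 5 → i=4, swap arr[4],arr[5] → [-6,-5,2,-4,4,6,-2,-3,5]
j=6: arr[6]=-2 ≤ 5 → i=5, swap arr[5],arr[6] → [-6,-5,2,-4,4,-2,6,-3,5]
j=7: arr[7]=-3 ≤ 5 → i=6, swap arr[6],arr[7] → [-6,-5,2,-4,4,-2,-3,6,5]
final swap arr[7],arr[8] → [-6,-5,2,-4,4,-2,-3,5,6]; return 7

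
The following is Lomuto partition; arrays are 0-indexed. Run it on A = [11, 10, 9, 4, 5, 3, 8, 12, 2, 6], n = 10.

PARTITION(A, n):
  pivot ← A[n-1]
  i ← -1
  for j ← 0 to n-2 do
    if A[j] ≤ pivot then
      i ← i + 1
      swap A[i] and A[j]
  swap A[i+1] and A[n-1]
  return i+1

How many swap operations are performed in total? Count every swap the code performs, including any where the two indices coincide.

pivot=6, i=-1
j=0: 11>6, skip
j=1: 10>6, skip
j=2: 9>6, skip
j=3: 4≤6, i=0, swap(0,3) ⇒ [4, 10, 9, 11, 5, 3, 8, 12, 2, 6]
j=4: 5≤6, i=1, swap(1,4) ⇒ [4, 5, 9, 11, 10, 3, 8, 12, 2, 6]
j=5: 3≤6, i=2, swap(2,5) ⇒ [4, 5, 3, 11, 10, 9, 8, 12, 2, 6]
j=6: 8>6, skip
j=7: 12>6, skip
j=8: 2≤6, i=3, swap(3,8) ⇒ [4, 5, 3, 2, 10, 9, 8, 12, 11, 6]
swap(4,9) ⇒ [4, 5, 3, 2, 6, 9, 8, 12, 11, 10]; return 4

5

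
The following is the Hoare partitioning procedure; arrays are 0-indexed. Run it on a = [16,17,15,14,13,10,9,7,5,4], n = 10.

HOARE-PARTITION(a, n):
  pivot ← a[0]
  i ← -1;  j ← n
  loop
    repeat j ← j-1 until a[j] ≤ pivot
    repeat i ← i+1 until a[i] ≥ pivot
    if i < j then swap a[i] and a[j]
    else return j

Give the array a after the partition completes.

[4,5,15,14,13,10,9,7,17,16]

pivot=16
j stops at 9 (4), i stops at 0 (16); swap ⇒ [4,17,15,14,13,10,9,7,5,16]
j stops at 8 (5), i stops at 1 (17); swap ⇒ [4,5,15,14,13,10,9,7,17,16]
j stops at 7, i stops at 8; i≥j ⇒ return 7. a=[4,5,15,14,13,10,9,7,17,16]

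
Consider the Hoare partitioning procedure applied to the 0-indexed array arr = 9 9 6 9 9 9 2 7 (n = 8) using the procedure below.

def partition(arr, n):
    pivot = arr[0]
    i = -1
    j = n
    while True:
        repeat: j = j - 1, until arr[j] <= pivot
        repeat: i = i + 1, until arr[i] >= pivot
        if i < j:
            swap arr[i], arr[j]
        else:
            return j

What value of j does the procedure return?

4

pivot=9
j stops at 7 (7), i stops at 0 (9); swap ⇒ 7 9 6 9 9 9 2 9
j stops at 6 (2), i stops at 1 (9); swap ⇒ 7 2 6 9 9 9 9 9
j stops at 5 (9), i stops at 3 (9); swap ⇒ 7 2 6 9 9 9 9 9
j stops at 4, i stops at 4; i≥j ⇒ return 4. arr=7 2 6 9 9 9 9 9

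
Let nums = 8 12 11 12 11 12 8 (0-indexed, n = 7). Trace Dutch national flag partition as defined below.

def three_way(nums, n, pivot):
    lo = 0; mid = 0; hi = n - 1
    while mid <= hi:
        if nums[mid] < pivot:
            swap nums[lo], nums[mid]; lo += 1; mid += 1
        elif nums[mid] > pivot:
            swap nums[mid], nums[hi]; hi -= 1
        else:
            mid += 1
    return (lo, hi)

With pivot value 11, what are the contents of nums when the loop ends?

8 8 11 11 12 12 12

pivot = 11; lo=0, mid=0, hi=6
nums[mid]=8<11: swap nums[0],nums[0]; lo=1,mid=1 → 8 12 11 12 11 12 8
nums[mid]=12>11: swap nums[1],nums[6]; hi=5 → 8 8 11 12 11 12 12
nums[mid]=8<11: swap nums[1],nums[1]; lo=2,mid=2 → 8 8 11 12 11 12 12
nums[mid]=11=11: mid=3
nums[mid]=12>11: swap nums[3],nums[5]; hi=4 → 8 8 11 12 11 12 12
nums[mid]=12>11: swap nums[3],nums[4]; hi=3 → 8 8 11 11 12 12 12
nums[mid]=11=11: mid=4
end: lo=2, hi=3; nums = 8 8 11 11 12 12 12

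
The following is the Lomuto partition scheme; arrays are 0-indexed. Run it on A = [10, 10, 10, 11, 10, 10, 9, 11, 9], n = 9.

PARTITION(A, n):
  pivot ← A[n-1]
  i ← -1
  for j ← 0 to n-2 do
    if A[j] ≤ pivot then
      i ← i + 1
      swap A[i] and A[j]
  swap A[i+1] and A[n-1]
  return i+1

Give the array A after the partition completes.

pivot = A[8] = 9; i = -1
j=0: A[0]=10 > 9 → no swap
j=1: A[1]=10 > 9 → no swap
j=2: A[2]=10 > 9 → no swap
j=3: A[3]=11 > 9 → no swap
j=4: A[4]=10 > 9 → no swap
j=5: A[5]=10 > 9 → no swap
j=6: A[6]=9 ≤ 9 → i=0, swap A[0],A[6] → [9, 10, 10, 11, 10, 10, 10, 11, 9]
j=7: A[7]=11 > 9 → no swap
final swap A[1],A[8] → [9, 9, 10, 11, 10, 10, 10, 11, 10]; return 1

[9, 9, 10, 11, 10, 10, 10, 11, 10]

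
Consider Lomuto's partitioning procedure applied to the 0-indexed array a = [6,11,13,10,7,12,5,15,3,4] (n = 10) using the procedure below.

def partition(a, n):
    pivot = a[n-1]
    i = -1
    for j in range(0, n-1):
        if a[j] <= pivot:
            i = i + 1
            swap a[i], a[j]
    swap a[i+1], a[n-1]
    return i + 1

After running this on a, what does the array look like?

pivot=4, i=-1
j=0: 6>4, skip
j=1: 11>4, skip
j=2: 13>4, skip
j=3: 10>4, skip
j=4: 7>4, skip
j=5: 12>4, skip
j=6: 5>4, skip
j=7: 15>4, skip
j=8: 3≤4, i=0, swap(0,8) ⇒ [3,11,13,10,7,12,5,15,6,4]
swap(1,9) ⇒ [3,4,13,10,7,12,5,15,6,11]; return 1

[3,4,13,10,7,12,5,15,6,11]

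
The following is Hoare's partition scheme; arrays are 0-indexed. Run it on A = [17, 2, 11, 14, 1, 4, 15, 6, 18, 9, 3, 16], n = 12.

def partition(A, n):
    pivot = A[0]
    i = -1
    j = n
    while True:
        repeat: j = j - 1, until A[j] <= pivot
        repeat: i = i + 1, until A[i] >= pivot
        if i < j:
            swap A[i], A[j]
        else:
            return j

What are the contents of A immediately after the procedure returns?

[16, 2, 11, 14, 1, 4, 15, 6, 3, 9, 18, 17]

pivot=17
j stops at 11 (16), i stops at 0 (17); swap ⇒ [16, 2, 11, 14, 1, 4, 15, 6, 18, 9, 3, 17]
j stops at 10 (3), i stops at 8 (18); swap ⇒ [16, 2, 11, 14, 1, 4, 15, 6, 3, 9, 18, 17]
j stops at 9, i stops at 10; i≥j ⇒ return 9. A=[16, 2, 11, 14, 1, 4, 15, 6, 3, 9, 18, 17]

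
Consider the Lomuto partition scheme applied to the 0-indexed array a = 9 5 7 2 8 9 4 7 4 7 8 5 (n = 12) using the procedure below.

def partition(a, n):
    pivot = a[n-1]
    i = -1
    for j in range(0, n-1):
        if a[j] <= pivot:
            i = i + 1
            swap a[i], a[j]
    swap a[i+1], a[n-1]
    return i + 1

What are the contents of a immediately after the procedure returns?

pivot=5, i=-1
j=0: 9>5, skip
j=1: 5≤5, i=0, swap(0,1) ⇒ 5 9 7 2 8 9 4 7 4 7 8 5
j=2: 7>5, skip
j=3: 2≤5, i=1, swap(1,3) ⇒ 5 2 7 9 8 9 4 7 4 7 8 5
j=4: 8>5, skip
j=5: 9>5, skip
j=6: 4≤5, i=2, swap(2,6) ⇒ 5 2 4 9 8 9 7 7 4 7 8 5
j=7: 7>5, skip
j=8: 4≤5, i=3, swap(3,8) ⇒ 5 2 4 4 8 9 7 7 9 7 8 5
j=9: 7>5, skip
j=10: 8>5, skip
swap(4,11) ⇒ 5 2 4 4 5 9 7 7 9 7 8 8; return 4

5 2 4 4 5 9 7 7 9 7 8 8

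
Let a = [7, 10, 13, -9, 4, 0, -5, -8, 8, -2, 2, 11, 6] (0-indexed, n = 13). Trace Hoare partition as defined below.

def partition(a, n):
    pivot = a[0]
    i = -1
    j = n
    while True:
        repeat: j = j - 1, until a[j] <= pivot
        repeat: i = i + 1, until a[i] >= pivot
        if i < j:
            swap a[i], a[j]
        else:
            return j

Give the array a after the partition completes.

[6, 2, -2, -9, 4, 0, -5, -8, 8, 13, 10, 11, 7]

pivot=7
j stops at 12 (6), i stops at 0 (7); swap ⇒ [6, 10, 13, -9, 4, 0, -5, -8, 8, -2, 2, 11, 7]
j stops at 10 (2), i stops at 1 (10); swap ⇒ [6, 2, 13, -9, 4, 0, -5, -8, 8, -2, 10, 11, 7]
j stops at 9 (-2), i stops at 2 (13); swap ⇒ [6, 2, -2, -9, 4, 0, -5, -8, 8, 13, 10, 11, 7]
j stops at 7, i stops at 8; i≥j ⇒ return 7. a=[6, 2, -2, -9, 4, 0, -5, -8, 8, 13, 10, 11, 7]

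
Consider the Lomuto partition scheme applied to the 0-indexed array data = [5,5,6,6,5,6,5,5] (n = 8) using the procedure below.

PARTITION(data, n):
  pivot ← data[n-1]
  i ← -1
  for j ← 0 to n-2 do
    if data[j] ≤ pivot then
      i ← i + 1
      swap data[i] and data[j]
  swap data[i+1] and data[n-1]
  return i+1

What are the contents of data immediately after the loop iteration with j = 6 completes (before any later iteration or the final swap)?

pivot=5, i=-1
j=0: 5≤5, i=0, swap(0,0) ⇒ [5,5,6,6,5,6,5,5]
j=1: 5≤5, i=1, swap(1,1) ⇒ [5,5,6,6,5,6,5,5]
j=2: 6>5, skip
j=3: 6>5, skip
j=4: 5≤5, i=2, swap(2,4) ⇒ [5,5,5,6,6,6,5,5]
j=5: 6>5, skip
j=6: 5≤5, i=3, swap(3,6) ⇒ [5,5,5,5,6,6,6,5]
(after j=6) data = [5,5,5,5,6,6,6,5]

[5,5,5,5,6,6,6,5]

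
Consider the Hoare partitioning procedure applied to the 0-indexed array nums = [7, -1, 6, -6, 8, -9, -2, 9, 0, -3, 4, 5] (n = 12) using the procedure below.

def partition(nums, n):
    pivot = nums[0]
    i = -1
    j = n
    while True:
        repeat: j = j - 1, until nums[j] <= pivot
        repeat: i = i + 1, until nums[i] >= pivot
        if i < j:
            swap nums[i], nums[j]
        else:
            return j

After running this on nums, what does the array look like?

pivot=7
j stops at 11 (5), i stops at 0 (7); swap ⇒ [5, -1, 6, -6, 8, -9, -2, 9, 0, -3, 4, 7]
j stops at 10 (4), i stops at 4 (8); swap ⇒ [5, -1, 6, -6, 4, -9, -2, 9, 0, -3, 8, 7]
j stops at 9 (-3), i stops at 7 (9); swap ⇒ [5, -1, 6, -6, 4, -9, -2, -3, 0, 9, 8, 7]
j stops at 8, i stops at 9; i≥j ⇒ return 8. nums=[5, -1, 6, -6, 4, -9, -2, -3, 0, 9, 8, 7]

[5, -1, 6, -6, 4, -9, -2, -3, 0, 9, 8, 7]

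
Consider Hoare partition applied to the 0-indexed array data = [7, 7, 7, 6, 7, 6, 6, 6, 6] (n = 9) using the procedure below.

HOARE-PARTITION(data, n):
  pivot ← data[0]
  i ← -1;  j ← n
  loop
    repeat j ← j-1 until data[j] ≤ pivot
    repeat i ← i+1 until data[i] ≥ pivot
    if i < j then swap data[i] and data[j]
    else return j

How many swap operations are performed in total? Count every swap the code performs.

4

pivot = data[0] = 7; i = -1, j = 9
j→8 (data[8]=6≤7), i→0 (data[0]=7≥7); i<j, swap → [6, 7, 7, 6, 7, 6, 6, 6, 7]
j→7 (data[7]=6≤7), i→1 (data[1]=7≥7); i<j, swap → [6, 6, 7, 6, 7, 6, 6, 7, 7]
j→6 (data[6]=6≤7), i→2 (data[2]=7≥7); i<j, swap → [6, 6, 6, 6, 7, 6, 7, 7, 7]
j→5 (data[5]=6≤7), i→4 (data[4]=7≥7); i<j, swap → [6, 6, 6, 6, 6, 7, 7, 7, 7]
j→4, i→5; i≥j, return j=4. data = [6, 6, 6, 6, 6, 7, 7, 7, 7]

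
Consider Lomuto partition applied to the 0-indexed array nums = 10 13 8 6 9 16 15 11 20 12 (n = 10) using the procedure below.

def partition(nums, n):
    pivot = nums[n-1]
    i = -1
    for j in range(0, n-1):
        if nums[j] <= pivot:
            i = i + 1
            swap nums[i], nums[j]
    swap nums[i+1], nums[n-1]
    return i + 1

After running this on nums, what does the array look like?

pivot=12, i=-1
j=0: 10≤12, i=0, swap(0,0) ⇒ 10 13 8 6 9 16 15 11 20 12
j=1: 13>12, skip
j=2: 8≤12, i=1, swap(1,2) ⇒ 10 8 13 6 9 16 15 11 20 12
j=3: 6≤12, i=2, swap(2,3) ⇒ 10 8 6 13 9 16 15 11 20 12
j=4: 9≤12, i=3, swap(3,4) ⇒ 10 8 6 9 13 16 15 11 20 12
j=5: 16>12, skip
j=6: 15>12, skip
j=7: 11≤12, i=4, swap(4,7) ⇒ 10 8 6 9 11 16 15 13 20 12
j=8: 20>12, skip
swap(5,9) ⇒ 10 8 6 9 11 12 15 13 20 16; return 5

10 8 6 9 11 12 15 13 20 16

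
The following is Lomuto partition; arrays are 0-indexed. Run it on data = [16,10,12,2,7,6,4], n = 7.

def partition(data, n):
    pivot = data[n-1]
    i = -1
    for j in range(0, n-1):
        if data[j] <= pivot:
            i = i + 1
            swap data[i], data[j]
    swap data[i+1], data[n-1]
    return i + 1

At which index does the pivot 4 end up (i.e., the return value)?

pivot=4, i=-1
j=0: 16>4, skip
j=1: 10>4, skip
j=2: 12>4, skip
j=3: 2≤4, i=0, swap(0,3) ⇒ [2,10,12,16,7,6,4]
j=4: 7>4, skip
j=5: 6>4, skip
swap(1,6) ⇒ [2,4,12,16,7,6,10]; return 1

1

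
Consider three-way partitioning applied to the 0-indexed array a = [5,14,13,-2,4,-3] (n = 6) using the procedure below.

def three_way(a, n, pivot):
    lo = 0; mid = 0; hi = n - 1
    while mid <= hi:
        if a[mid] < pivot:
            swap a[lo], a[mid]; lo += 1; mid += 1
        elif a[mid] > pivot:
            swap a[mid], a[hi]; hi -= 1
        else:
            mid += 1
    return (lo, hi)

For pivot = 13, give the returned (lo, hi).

pivot = 13; lo=0, mid=0, hi=5
a[mid]=5<13: swap a[0],a[0]; lo=1,mid=1 → [5,14,13,-2,4,-3]
a[mid]=14>13: swap a[1],a[5]; hi=4 → [5,-3,13,-2,4,14]
a[mid]=-3<13: swap a[1],a[1]; lo=2,mid=2 → [5,-3,13,-2,4,14]
a[mid]=13=13: mid=3
a[mid]=-2<13: swap a[2],a[3]; lo=3,mid=4 → [5,-3,-2,13,4,14]
a[mid]=4<13: swap a[3],a[4]; lo=4,mid=5 → [5,-3,-2,4,13,14]
end: lo=4, hi=4; a = [5,-3,-2,4,13,14]

(4, 4)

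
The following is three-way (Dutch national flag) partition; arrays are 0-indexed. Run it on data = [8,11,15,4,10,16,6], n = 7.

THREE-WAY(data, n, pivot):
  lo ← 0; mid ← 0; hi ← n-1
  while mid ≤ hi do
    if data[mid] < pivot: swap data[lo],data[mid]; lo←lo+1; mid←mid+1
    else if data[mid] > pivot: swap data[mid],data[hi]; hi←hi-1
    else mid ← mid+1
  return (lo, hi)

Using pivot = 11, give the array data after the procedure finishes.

lo=0 mid=0 hi=6
8<11: swap(0,0), lo=1 mid=1 ⇒ [8,11,15,4,10,16,6]
11=11: mid=2
15>11: swap(2,6), hi=5 ⇒ [8,11,6,4,10,16,15]
6<11: swap(1,2), lo=2 mid=3 ⇒ [8,6,11,4,10,16,15]
4<11: swap(2,3), lo=3 mid=4 ⇒ [8,6,4,11,10,16,15]
10<11: swap(3,4), lo=4 mid=5 ⇒ [8,6,4,10,11,16,15]
16>11: swap(5,5), hi=4 ⇒ [8,6,4,10,11,16,15]
done. lo=4 hi=4; data=[8,6,4,10,11,16,15]

[8,6,4,10,11,16,15]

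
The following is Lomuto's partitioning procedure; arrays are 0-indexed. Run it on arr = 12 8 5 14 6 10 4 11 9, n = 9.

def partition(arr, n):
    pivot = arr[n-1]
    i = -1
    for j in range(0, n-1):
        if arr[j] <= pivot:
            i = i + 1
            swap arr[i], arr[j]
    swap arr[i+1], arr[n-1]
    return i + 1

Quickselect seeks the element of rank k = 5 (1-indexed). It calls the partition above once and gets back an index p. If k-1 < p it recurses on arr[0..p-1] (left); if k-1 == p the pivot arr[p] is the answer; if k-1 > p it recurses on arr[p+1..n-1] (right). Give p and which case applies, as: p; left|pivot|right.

4; pivot

pivot = arr[8] = 9; i = -1
j=0: arr[0]=12 > 9 → no swap
j=1: arr[1]=8 ≤ 9 → i=0, swap arr[0],arr[1] → 8 12 5 14 6 10 4 11 9
j=2: arr[2]=5 ≤ 9 → i=1, swap arr[1],arr[2] → 8 5 12 14 6 10 4 11 9
j=3: arr[3]=14 > 9 → no swap
j=4: arr[4]=6 ≤ 9 → i=2, swap arr[2],arr[4] → 8 5 6 14 12 10 4 11 9
j=5: arr[5]=10 > 9 → no swap
j=6: arr[6]=4 ≤ 9 → i=3, swap arr[3],arr[6] → 8 5 6 4 12 10 14 11 9
j=7: arr[7]=11 > 9 → no swap
final swap arr[4],arr[8] → 8 5 6 4 9 10 14 11 12; return 4
p = 4; k-1 = 4 == 4 ⇒ pivot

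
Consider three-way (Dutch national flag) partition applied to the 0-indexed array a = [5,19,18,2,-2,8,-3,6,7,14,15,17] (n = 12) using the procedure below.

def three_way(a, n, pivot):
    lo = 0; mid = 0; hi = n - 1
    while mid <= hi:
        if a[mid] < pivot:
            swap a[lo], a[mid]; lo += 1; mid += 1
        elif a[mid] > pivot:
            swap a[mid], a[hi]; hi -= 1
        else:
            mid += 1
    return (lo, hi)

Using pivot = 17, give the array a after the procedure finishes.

[5,15,2,-2,8,-3,6,7,14,17,18,19]

lo=0 mid=0 hi=11
5<17: swap(0,0), lo=1 mid=1 ⇒ [5,19,18,2,-2,8,-3,6,7,14,15,17]
19>17: swap(1,11), hi=10 ⇒ [5,17,18,2,-2,8,-3,6,7,14,15,19]
17=17: mid=2
18>17: swap(2,10), hi=9 ⇒ [5,17,15,2,-2,8,-3,6,7,14,18,19]
15<17: swap(1,2), lo=2 mid=3 ⇒ [5,15,17,2,-2,8,-3,6,7,14,18,19]
2<17: swap(2,3), lo=3 mid=4 ⇒ [5,15,2,17,-2,8,-3,6,7,14,18,19]
-2<17: swap(3,4), lo=4 mid=5 ⇒ [5,15,2,-2,17,8,-3,6,7,14,18,19]
8<17: swap(4,5), lo=5 mid=6 ⇒ [5,15,2,-2,8,17,-3,6,7,14,18,19]
-3<17: swap(5,6), lo=6 mid=7 ⇒ [5,15,2,-2,8,-3,17,6,7,14,18,19]
6<17: swap(6,7), lo=7 mid=8 ⇒ [5,15,2,-2,8,-3,6,17,7,14,18,19]
7<17: swap(7,8), lo=8 mid=9 ⇒ [5,15,2,-2,8,-3,6,7,17,14,18,19]
14<17: swap(8,9), lo=9 mid=10 ⇒ [5,15,2,-2,8,-3,6,7,14,17,18,19]
done. lo=9 hi=9; a=[5,15,2,-2,8,-3,6,7,14,17,18,19]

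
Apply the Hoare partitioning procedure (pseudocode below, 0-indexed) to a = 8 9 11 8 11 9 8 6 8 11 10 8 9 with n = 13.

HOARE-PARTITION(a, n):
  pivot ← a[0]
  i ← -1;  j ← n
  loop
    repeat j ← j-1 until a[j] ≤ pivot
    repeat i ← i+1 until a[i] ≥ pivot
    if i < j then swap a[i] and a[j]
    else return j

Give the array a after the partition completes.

8 8 6 8 11 9 8 11 9 11 10 8 9

pivot = a[0] = 8; i = -1, j = 13
j→11 (a[11]=8≤8), i→0 (a[0]=8≥8); i<j, swap → 8 9 11 8 11 9 8 6 8 11 10 8 9
j→8 (a[8]=8≤8), i→1 (a[1]=9≥8); i<j, swap → 8 8 11 8 11 9 8 6 9 11 10 8 9
j→7 (a[7]=6≤8), i→2 (a[2]=11≥8); i<j, swap → 8 8 6 8 11 9 8 11 9 11 10 8 9
j→6 (a[6]=8≤8), i→3 (a[3]=8≥8); i<j, swap → 8 8 6 8 11 9 8 11 9 11 10 8 9
j→3, i→4; i≥j, return j=3. a = 8 8 6 8 11 9 8 11 9 11 10 8 9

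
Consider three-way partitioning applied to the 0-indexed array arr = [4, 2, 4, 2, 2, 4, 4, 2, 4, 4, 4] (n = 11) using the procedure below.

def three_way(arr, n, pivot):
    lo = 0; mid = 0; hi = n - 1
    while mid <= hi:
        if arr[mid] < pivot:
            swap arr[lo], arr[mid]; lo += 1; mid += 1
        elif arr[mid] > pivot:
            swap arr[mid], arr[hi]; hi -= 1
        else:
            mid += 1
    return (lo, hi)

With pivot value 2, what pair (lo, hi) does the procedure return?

(0, 3)

pivot = 2; lo=0, mid=0, hi=10
arr[mid]=4>2: swap arr[0],arr[10]; hi=9 → [4, 2, 4, 2, 2, 4, 4, 2, 4, 4, 4]
arr[mid]=4>2: swap arr[0],arr[9]; hi=8 → [4, 2, 4, 2, 2, 4, 4, 2, 4, 4, 4]
arr[mid]=4>2: swap arr[0],arr[8]; hi=7 → [4, 2, 4, 2, 2, 4, 4, 2, 4, 4, 4]
arr[mid]=4>2: swap arr[0],arr[7]; hi=6 → [2, 2, 4, 2, 2, 4, 4, 4, 4, 4, 4]
arr[mid]=2=2: mid=1
arr[mid]=2=2: mid=2
arr[mid]=4>2: swap arr[2],arr[6]; hi=5 → [2, 2, 4, 2, 2, 4, 4, 4, 4, 4, 4]
arr[mid]=4>2: swap arr[2],arr[5]; hi=4 → [2, 2, 4, 2, 2, 4, 4, 4, 4, 4, 4]
arr[mid]=4>2: swap arr[2],arr[4]; hi=3 → [2, 2, 2, 2, 4, 4, 4, 4, 4, 4, 4]
arr[mid]=2=2: mid=3
arr[mid]=2=2: mid=4
end: lo=0, hi=3; arr = [2, 2, 2, 2, 4, 4, 4, 4, 4, 4, 4]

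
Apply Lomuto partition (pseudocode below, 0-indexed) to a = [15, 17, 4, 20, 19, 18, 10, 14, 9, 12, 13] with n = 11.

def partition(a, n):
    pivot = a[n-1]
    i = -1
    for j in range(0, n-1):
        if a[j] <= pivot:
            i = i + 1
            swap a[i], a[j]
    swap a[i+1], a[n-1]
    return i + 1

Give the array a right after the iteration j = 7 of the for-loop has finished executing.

pivot=13, i=-1
j=0: 15>13, skip
j=1: 17>13, skip
j=2: 4≤13, i=0, swap(0,2) ⇒ [4, 17, 15, 20, 19, 18, 10, 14, 9, 12, 13]
j=3: 20>13, skip
j=4: 19>13, skip
j=5: 18>13, skip
j=6: 10≤13, i=1, swap(1,6) ⇒ [4, 10, 15, 20, 19, 18, 17, 14, 9, 12, 13]
j=7: 14>13, skip
(after j=7) a = [4, 10, 15, 20, 19, 18, 17, 14, 9, 12, 13]

[4, 10, 15, 20, 19, 18, 17, 14, 9, 12, 13]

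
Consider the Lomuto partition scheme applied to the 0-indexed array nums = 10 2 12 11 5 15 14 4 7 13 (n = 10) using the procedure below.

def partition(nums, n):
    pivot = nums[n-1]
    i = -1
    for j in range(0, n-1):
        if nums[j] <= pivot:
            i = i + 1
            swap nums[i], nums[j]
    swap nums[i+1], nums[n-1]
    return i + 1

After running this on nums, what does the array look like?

pivot = nums[9] = 13; i = -1
j=0: nums[0]=10 ≤ 13 → i=0, swap nums[0],nums[0] (no change) → 10 2 12 11 5 15 14 4 7 13
j=1: nums[1]=2 ≤ 13 → i=1, swap nums[1],nums[1] (no change) → 10 2 12 11 5 15 14 4 7 13
j=2: nums[2]=12 ≤ 13 → i=2, swap nums[2],nums[2] (no change) → 10 2 12 11 5 15 14 4 7 13
j=3: nums[3]=11 ≤ 13 → i=3, swap nums[3],nums[3] (no change) → 10 2 12 11 5 15 14 4 7 13
j=4: nums[4]=5 ≤ 13 → i=4, swap nums[4],nums[4] (no change) → 10 2 12 11 5 15 14 4 7 13
j=5: nums[5]=15 > 13 → no swap
j=6: nums[6]=14 > 13 → no swap
j=7: nums[7]=4 ≤ 13 → i=5, swap nums[5],nums[7] → 10 2 12 11 5 4 14 15 7 13
j=8: nums[8]=7 ≤ 13 → i=6, swap nums[6],nums[8] → 10 2 12 11 5 4 7 15 14 13
final swap nums[7],nums[9] → 10 2 12 11 5 4 7 13 14 15; return 7

10 2 12 11 5 4 7 13 14 15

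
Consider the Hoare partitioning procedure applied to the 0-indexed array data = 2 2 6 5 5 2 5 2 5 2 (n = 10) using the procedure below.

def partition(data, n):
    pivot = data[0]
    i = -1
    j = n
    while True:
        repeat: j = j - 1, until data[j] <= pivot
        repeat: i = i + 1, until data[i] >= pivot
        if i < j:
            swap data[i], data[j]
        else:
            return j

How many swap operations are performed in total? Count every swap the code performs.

pivot=2
j stops at 9 (2), i stops at 0 (2); swap ⇒ 2 2 6 5 5 2 5 2 5 2
j stops at 7 (2), i stops at 1 (2); swap ⇒ 2 2 6 5 5 2 5 2 5 2
j stops at 5 (2), i stops at 2 (6); swap ⇒ 2 2 2 5 5 6 5 2 5 2
j stops at 2, i stops at 3; i≥j ⇒ return 2. data=2 2 2 5 5 6 5 2 5 2

3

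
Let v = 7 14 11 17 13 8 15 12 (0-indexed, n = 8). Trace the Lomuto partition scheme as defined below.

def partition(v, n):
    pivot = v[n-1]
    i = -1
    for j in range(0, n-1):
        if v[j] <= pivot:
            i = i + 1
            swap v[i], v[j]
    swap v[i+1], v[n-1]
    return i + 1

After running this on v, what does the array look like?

pivot = v[7] = 12; i = -1
j=0: v[0]=7 ≤ 12 → i=0, swap v[0],v[0] (no change) → 7 14 11 17 13 8 15 12
j=1: v[1]=14 > 12 → no swap
j=2: v[2]=11 ≤ 12 → i=1, swap v[1],v[2] → 7 11 14 17 13 8 15 12
j=3: v[3]=17 > 12 → no swap
j=4: v[4]=13 > 12 → no swap
j=5: v[5]=8 ≤ 12 → i=2, swap v[2],v[5] → 7 11 8 17 13 14 15 12
j=6: v[6]=15 > 12 → no swap
final swap v[3],v[7] → 7 11 8 12 13 14 15 17; return 3

7 11 8 12 13 14 15 17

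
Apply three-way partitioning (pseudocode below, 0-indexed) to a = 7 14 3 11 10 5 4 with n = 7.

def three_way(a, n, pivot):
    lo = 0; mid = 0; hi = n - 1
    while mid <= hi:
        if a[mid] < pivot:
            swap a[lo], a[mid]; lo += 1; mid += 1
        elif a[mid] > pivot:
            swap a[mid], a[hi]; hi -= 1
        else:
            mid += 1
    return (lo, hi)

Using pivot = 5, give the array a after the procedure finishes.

4 3 5 10 11 14 7

pivot = 5; lo=0, mid=0, hi=6
a[mid]=7>5: swap a[0],a[6]; hi=5 → 4 14 3 11 10 5 7
a[mid]=4<5: swap a[0],a[0]; lo=1,mid=1 → 4 14 3 11 10 5 7
a[mid]=14>5: swap a[1],a[5]; hi=4 → 4 5 3 11 10 14 7
a[mid]=5=5: mid=2
a[mid]=3<5: swap a[1],a[2]; lo=2,mid=3 → 4 3 5 11 10 14 7
a[mid]=11>5: swap a[3],a[4]; hi=3 → 4 3 5 10 11 14 7
a[mid]=10>5: swap a[3],a[3]; hi=2 → 4 3 5 10 11 14 7
end: lo=2, hi=2; a = 4 3 5 10 11 14 7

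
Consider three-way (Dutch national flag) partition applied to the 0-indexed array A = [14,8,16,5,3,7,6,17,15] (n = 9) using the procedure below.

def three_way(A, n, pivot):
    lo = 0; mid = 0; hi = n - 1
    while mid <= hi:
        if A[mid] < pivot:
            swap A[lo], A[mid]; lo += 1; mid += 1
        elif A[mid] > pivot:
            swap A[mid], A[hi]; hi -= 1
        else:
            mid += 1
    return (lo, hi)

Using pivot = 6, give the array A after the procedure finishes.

[3,5,6,16,7,8,17,15,14]

pivot = 6; lo=0, mid=0, hi=8
A[mid]=14>6: swap A[0],A[8]; hi=7 → [15,8,16,5,3,7,6,17,14]
A[mid]=15>6: swap A[0],A[7]; hi=6 → [17,8,16,5,3,7,6,15,14]
A[mid]=17>6: swap A[0],A[6]; hi=5 → [6,8,16,5,3,7,17,15,14]
A[mid]=6=6: mid=1
A[mid]=8>6: swap A[1],A[5]; hi=4 → [6,7,16,5,3,8,17,15,14]
A[mid]=7>6: swap A[1],A[4]; hi=3 → [6,3,16,5,7,8,17,15,14]
A[mid]=3<6: swap A[0],A[1]; lo=1,mid=2 → [3,6,16,5,7,8,17,15,14]
A[mid]=16>6: swap A[2],A[3]; hi=2 → [3,6,5,16,7,8,17,15,14]
A[mid]=5<6: swap A[1],A[2]; lo=2,mid=3 → [3,5,6,16,7,8,17,15,14]
end: lo=2, hi=2; A = [3,5,6,16,7,8,17,15,14]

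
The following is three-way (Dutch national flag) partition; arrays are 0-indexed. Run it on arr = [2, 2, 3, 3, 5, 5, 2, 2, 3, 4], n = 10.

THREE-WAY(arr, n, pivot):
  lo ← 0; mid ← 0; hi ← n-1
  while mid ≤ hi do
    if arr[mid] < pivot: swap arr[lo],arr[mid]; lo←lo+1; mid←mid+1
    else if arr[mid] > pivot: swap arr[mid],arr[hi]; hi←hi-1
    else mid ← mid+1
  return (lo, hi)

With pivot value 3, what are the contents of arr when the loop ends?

pivot = 3; lo=0, mid=0, hi=9
arr[mid]=2<3: swap arr[0],arr[0]; lo=1,mid=1 → [2, 2, 3, 3, 5, 5, 2, 2, 3, 4]
arr[mid]=2<3: swap arr[1],arr[1]; lo=2,mid=2 → [2, 2, 3, 3, 5, 5, 2, 2, 3, 4]
arr[mid]=3=3: mid=3
arr[mid]=3=3: mid=4
arr[mid]=5>3: swap arr[4],arr[9]; hi=8 → [2, 2, 3, 3, 4, 5, 2, 2, 3, 5]
arr[mid]=4>3: swap arr[4],arr[8]; hi=7 → [2, 2, 3, 3, 3, 5, 2, 2, 4, 5]
arr[mid]=3=3: mid=5
arr[mid]=5>3: swap arr[5],arr[7]; hi=6 → [2, 2, 3, 3, 3, 2, 2, 5, 4, 5]
arr[mid]=2<3: swap arr[2],arr[5]; lo=3,mid=6 → [2, 2, 2, 3, 3, 3, 2, 5, 4, 5]
arr[mid]=2<3: swap arr[3],arr[6]; lo=4,mid=7 → [2, 2, 2, 2, 3, 3, 3, 5, 4, 5]
end: lo=4, hi=6; arr = [2, 2, 2, 2, 3, 3, 3, 5, 4, 5]

[2, 2, 2, 2, 3, 3, 3, 5, 4, 5]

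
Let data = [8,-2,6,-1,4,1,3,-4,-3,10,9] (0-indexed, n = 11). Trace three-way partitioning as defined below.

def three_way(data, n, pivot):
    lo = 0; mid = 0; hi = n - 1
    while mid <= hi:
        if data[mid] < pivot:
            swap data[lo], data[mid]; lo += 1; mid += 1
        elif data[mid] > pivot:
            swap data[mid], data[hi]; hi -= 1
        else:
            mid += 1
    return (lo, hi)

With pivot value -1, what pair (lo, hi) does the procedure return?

(3, 3)

lo=0 mid=0 hi=10
8>-1: swap(0,10), hi=9 ⇒ [9,-2,6,-1,4,1,3,-4,-3,10,8]
9>-1: swap(0,9), hi=8 ⇒ [10,-2,6,-1,4,1,3,-4,-3,9,8]
10>-1: swap(0,8), hi=7 ⇒ [-3,-2,6,-1,4,1,3,-4,10,9,8]
-3<-1: swap(0,0), lo=1 mid=1 ⇒ [-3,-2,6,-1,4,1,3,-4,10,9,8]
-2<-1: swap(1,1), lo=2 mid=2 ⇒ [-3,-2,6,-1,4,1,3,-4,10,9,8]
6>-1: swap(2,7), hi=6 ⇒ [-3,-2,-4,-1,4,1,3,6,10,9,8]
-4<-1: swap(2,2), lo=3 mid=3 ⇒ [-3,-2,-4,-1,4,1,3,6,10,9,8]
-1=-1: mid=4
4>-1: swap(4,6), hi=5 ⇒ [-3,-2,-4,-1,3,1,4,6,10,9,8]
3>-1: swap(4,5), hi=4 ⇒ [-3,-2,-4,-1,1,3,4,6,10,9,8]
1>-1: swap(4,4), hi=3 ⇒ [-3,-2,-4,-1,1,3,4,6,10,9,8]
done. lo=3 hi=3; data=[-3,-2,-4,-1,1,3,4,6,10,9,8]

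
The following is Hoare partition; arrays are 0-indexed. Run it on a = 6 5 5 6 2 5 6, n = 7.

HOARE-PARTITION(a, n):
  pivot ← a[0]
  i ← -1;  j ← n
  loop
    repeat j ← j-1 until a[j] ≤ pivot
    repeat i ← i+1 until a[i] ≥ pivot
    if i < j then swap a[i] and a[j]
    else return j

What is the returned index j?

4

pivot=6
j stops at 6 (6), i stops at 0 (6); swap ⇒ 6 5 5 6 2 5 6
j stops at 5 (5), i stops at 3 (6); swap ⇒ 6 5 5 5 2 6 6
j stops at 4, i stops at 5; i≥j ⇒ return 4. a=6 5 5 5 2 6 6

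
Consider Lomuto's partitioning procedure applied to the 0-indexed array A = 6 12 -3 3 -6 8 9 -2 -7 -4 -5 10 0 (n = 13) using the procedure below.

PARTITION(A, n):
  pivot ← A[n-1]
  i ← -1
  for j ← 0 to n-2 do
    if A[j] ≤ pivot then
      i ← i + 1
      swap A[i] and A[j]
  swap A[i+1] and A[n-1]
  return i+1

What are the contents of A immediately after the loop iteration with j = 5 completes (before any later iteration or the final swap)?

-3 -6 6 3 12 8 9 -2 -7 -4 -5 10 0

pivot = A[12] = 0; i = -1
j=0: A[0]=6 > 0 → no swap
j=1: A[1]=12 > 0 → no swap
j=2: A[2]=-3 ≤ 0 → i=0, swap A[0],A[2] → -3 12 6 3 -6 8 9 -2 -7 -4 -5 10 0
j=3: A[3]=3 > 0 → no swap
j=4: A[4]=-6 ≤ 0 → i=1, swap A[1],A[4] → -3 -6 6 3 12 8 9 -2 -7 -4 -5 10 0
j=5: A[5]=8 > 0 → no swap
(after j=5) A = -3 -6 6 3 12 8 9 -2 -7 -4 -5 10 0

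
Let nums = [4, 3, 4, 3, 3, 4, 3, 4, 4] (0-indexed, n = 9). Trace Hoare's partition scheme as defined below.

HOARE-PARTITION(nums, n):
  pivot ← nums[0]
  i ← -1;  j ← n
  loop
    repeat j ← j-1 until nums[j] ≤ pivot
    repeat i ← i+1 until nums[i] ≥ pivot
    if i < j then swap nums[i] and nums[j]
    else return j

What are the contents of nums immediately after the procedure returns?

pivot=4
j stops at 8 (4), i stops at 0 (4); swap ⇒ [4, 3, 4, 3, 3, 4, 3, 4, 4]
j stops at 7 (4), i stops at 2 (4); swap ⇒ [4, 3, 4, 3, 3, 4, 3, 4, 4]
j stops at 6 (3), i stops at 5 (4); swap ⇒ [4, 3, 4, 3, 3, 3, 4, 4, 4]
j stops at 5, i stops at 6; i≥j ⇒ return 5. nums=[4, 3, 4, 3, 3, 3, 4, 4, 4]

[4, 3, 4, 3, 3, 3, 4, 4, 4]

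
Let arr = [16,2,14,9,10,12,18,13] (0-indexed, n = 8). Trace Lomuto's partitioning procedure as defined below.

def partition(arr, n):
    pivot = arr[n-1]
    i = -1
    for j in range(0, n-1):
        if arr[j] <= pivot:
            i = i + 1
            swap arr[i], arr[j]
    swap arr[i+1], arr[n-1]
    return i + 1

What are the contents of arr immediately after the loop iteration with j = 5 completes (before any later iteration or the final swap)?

[2,9,10,12,14,16,18,13]

pivot=13, i=-1
j=0: 16>13, skip
j=1: 2≤13, i=0, swap(0,1) ⇒ [2,16,14,9,10,12,18,13]
j=2: 14>13, skip
j=3: 9≤13, i=1, swap(1,3) ⇒ [2,9,14,16,10,12,18,13]
j=4: 10≤13, i=2, swap(2,4) ⇒ [2,9,10,16,14,12,18,13]
j=5: 12≤13, i=3, swap(3,5) ⇒ [2,9,10,12,14,16,18,13]
(after j=5) arr = [2,9,10,12,14,16,18,13]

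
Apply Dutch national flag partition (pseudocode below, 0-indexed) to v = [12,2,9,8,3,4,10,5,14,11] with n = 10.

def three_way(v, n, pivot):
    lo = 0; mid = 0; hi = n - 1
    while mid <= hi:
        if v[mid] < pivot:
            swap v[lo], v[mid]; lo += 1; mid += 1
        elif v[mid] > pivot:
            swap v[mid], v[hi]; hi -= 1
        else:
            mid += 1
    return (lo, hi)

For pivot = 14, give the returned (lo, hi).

(9, 9)

lo=0 mid=0 hi=9
12<14: swap(0,0), lo=1 mid=1 ⇒ [12,2,9,8,3,4,10,5,14,11]
2<14: swap(1,1), lo=2 mid=2 ⇒ [12,2,9,8,3,4,10,5,14,11]
9<14: swap(2,2), lo=3 mid=3 ⇒ [12,2,9,8,3,4,10,5,14,11]
8<14: swap(3,3), lo=4 mid=4 ⇒ [12,2,9,8,3,4,10,5,14,11]
3<14: swap(4,4), lo=5 mid=5 ⇒ [12,2,9,8,3,4,10,5,14,11]
4<14: swap(5,5), lo=6 mid=6 ⇒ [12,2,9,8,3,4,10,5,14,11]
10<14: swap(6,6), lo=7 mid=7 ⇒ [12,2,9,8,3,4,10,5,14,11]
5<14: swap(7,7), lo=8 mid=8 ⇒ [12,2,9,8,3,4,10,5,14,11]
14=14: mid=9
11<14: swap(8,9), lo=9 mid=10 ⇒ [12,2,9,8,3,4,10,5,11,14]
done. lo=9 hi=9; v=[12,2,9,8,3,4,10,5,11,14]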